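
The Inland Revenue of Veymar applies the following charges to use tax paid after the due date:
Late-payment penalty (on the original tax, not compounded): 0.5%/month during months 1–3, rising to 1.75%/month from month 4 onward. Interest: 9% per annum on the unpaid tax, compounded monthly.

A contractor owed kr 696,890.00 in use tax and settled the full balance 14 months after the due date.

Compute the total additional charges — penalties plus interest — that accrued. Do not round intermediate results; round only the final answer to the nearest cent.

kr 221,454.59

Penalty, months 1–3: 3 × 0.5% × kr 696,890.00 = kr 10,453.35
Penalty, months 4–14: 11 × 1.75% × kr 696,890.00 = kr 134,151.33…
Interest (9%/yr ÷ 12 = 0.75%/month): kr 696,890.00 × ((1 + 0.0075)^14 − 1) = kr 76,849.9126…
Penalties + interest = kr 144,604.6750 + kr 76,849.9126… = kr 221,454.59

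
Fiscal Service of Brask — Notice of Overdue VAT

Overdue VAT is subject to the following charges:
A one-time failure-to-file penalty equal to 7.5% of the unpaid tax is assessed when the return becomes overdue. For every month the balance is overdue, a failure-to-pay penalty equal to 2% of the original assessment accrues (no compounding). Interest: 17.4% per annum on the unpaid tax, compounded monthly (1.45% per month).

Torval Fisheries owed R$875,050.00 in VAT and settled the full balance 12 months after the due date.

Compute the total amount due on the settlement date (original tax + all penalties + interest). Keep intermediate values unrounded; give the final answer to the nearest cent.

Failure-to-file penalty: 7.5% × R$875,050.00 = R$65,628.75
Failure-to-pay penalty: 12 × 2% × R$875,050.00 = R$210,012.00
Interest: R$875,050.00 × ((1 + 0.0145)^12 − 1) = R$875,050.00 × 0.1885696… = R$165,007.8244…
Total = R$875,050.00 + R$275,640.7500 + R$165,007.8244… = R$1,315,698.57

R$1,315,698.57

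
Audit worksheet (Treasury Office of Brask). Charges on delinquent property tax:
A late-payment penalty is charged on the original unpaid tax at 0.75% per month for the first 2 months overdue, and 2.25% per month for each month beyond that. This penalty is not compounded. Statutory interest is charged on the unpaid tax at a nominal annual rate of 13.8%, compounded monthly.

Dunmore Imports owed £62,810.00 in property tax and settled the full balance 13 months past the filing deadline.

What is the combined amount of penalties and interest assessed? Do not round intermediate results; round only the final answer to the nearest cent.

Penalty, months 1–2: 2 × 0.75% × £62,810.00 = £942.15
Penalty, months 3–13: 11 × 2.25% × £62,810.00 = £15,545.48…
Interest (13.8%/yr ÷ 12 = 1.15%/month): £62,810.00 × ((1 + 0.0115)^13 − 1) = £10,066.1340…
Penalties + interest = £16,487.6250 + £10,066.1340… = £26,553.76

£26,553.76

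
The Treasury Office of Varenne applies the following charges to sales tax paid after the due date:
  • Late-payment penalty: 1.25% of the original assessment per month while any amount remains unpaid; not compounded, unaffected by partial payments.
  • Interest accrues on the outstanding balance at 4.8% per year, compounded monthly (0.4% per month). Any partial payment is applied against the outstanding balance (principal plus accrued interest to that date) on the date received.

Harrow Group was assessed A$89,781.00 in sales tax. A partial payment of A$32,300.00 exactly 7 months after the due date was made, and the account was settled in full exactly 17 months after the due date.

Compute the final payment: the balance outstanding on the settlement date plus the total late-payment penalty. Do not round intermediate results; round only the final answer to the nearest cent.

Balance at month 7: A$89,781.0000 × (1 + 0.004)^7 = A$92,325.2363…
After A$32,300.00 payment: A$92,325.2363… − A$32,300.00 = A$60,025.2363…
Balance at month 17: A$60,025.2363… × (1 + 0.004)^10 = A$62,469.9282…
Penalty: 17 × 1.25% × A$89,781.00 = A$19,078.46…
Final settlement = outstanding balance + penalty = A$62,469.9282… + A$19,078.46… = A$81,548.39

A$81,548.39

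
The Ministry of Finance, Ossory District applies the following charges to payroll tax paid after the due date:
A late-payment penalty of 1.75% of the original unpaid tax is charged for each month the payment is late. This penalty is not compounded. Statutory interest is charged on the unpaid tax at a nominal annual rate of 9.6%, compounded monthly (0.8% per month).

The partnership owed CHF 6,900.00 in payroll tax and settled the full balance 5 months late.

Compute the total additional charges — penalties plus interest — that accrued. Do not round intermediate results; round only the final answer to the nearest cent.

CHF 884.20

Late-payment penalty = 1.75% × CHF 6,900.00 × 5 mo = CHF 603.75
Interest: CHF 6,900.00 × ((1 + 0.008)^5 − 1) = CHF 6,900.00 × 0.0406451… = CHF 280.4515…
Penalties + interest = CHF 603.7500 + CHF 280.4515… = CHF 884.20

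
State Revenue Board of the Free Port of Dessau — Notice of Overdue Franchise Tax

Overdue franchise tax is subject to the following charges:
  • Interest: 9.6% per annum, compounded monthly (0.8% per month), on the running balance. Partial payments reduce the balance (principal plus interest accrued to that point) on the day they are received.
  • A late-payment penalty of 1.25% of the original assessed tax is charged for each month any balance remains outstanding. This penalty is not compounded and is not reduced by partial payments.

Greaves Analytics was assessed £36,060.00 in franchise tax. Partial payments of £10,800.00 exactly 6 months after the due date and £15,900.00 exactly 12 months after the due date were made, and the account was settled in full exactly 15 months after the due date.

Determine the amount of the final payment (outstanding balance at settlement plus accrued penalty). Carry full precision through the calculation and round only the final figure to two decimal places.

Balance at month 6: £36,060.0000 × (1 + 0.008)^6 = £37,825.8691…
After £10,800.00 payment: £37,825.8691… − £10,800.00 = £27,025.8691…
Balance at month 12: £27,025.8691… × (1 + 0.008)^6 = £28,349.3340…
After £15,900.00 payment: £28,349.3340… − £15,900.00 = £12,449.3340…
Balance at month 15: £12,449.3340… × (1 + 0.008)^3 = £12,750.5147…
Penalty: 15 × 1.25% × £36,060.00 = £6,761.25
Final settlement = outstanding balance + penalty = £12,750.5147… + £6,761.25 = £19,511.76

£19,511.76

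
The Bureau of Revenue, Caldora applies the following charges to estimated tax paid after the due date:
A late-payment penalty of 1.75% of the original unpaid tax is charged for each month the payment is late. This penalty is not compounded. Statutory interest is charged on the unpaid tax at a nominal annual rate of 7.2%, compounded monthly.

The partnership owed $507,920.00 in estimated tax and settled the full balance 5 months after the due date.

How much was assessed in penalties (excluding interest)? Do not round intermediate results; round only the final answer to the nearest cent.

Late-payment penalty: 5 × 1.75% × $507,920.00 = $44,443.00

$44,443.00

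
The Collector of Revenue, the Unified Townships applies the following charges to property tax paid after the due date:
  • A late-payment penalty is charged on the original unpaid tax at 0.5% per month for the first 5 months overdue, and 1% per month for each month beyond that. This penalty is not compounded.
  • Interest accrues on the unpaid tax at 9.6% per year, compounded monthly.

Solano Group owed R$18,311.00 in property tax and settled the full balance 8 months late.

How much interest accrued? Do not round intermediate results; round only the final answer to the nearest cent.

R$1,205.25

Interest (9.6%/yr ÷ 12 = 0.8%/month): R$18,311.00 × ((1 + 0.008)^8 − 1) = R$1,205.2476…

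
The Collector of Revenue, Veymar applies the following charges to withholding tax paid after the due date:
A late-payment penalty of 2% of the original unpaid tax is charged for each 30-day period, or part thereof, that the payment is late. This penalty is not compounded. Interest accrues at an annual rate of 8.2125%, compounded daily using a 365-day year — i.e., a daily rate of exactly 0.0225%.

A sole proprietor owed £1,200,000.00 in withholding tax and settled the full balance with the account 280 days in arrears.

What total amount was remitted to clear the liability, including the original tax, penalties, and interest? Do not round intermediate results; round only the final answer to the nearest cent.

£1,518,023.15

Penalty periods: ⌈280/30⌉ = 10; penalty = 10 × 2% × £1,200,000.00 = £240,000.00
Interest: £1,200,000.00 × ((1 + 0.000225)^280 − 1) = £1,200,000.00 × 0.06501929… = £78,023.1504…
Total = £1,200,000.00 + £240,000.0000 + £78,023.1504… = £1,518,023.15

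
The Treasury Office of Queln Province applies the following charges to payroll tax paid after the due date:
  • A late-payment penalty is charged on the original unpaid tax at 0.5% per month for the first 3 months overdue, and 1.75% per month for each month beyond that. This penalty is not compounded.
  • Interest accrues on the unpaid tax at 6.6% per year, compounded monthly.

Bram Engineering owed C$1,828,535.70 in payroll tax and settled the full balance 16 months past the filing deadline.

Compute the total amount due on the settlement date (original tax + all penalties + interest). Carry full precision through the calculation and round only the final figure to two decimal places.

C$2,439,677.78

Penalty, months 1–3: 3 × 0.5% × C$1,828,535.70 = C$27,428.04…
Penalty, months 4–16: 13 × 1.75% × C$1,828,535.70 = C$415,991.87…
Interest (6.6%/yr ÷ 12 = 0.55%/month): C$1,828,535.70 × ((1 + 0.0055)^16 − 1) = C$167,722.1767…
Total = C$1,828,535.70 + C$443,419.9073… + C$167,722.1767… = C$2,439,677.78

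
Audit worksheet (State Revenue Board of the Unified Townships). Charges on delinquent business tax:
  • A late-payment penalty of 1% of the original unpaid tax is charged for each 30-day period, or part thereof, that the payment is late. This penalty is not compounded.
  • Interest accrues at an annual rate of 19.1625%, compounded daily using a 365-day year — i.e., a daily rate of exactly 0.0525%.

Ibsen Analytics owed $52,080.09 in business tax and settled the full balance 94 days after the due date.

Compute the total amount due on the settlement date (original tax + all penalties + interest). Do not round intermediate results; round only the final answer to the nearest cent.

$56,797.21

Penalty periods: ⌈94/30⌉ = 4; penalty = 4 × 1% × $52,080.09 = $2,083.20…
Interest: $52,080.09 × ((1 + 0.000525)^94 − 1) = $52,080.09 × 0.05057439… = $2,633.9186…
Total = $52,080.09 + $2,083.2036 + $2,633.9186… = $56,797.21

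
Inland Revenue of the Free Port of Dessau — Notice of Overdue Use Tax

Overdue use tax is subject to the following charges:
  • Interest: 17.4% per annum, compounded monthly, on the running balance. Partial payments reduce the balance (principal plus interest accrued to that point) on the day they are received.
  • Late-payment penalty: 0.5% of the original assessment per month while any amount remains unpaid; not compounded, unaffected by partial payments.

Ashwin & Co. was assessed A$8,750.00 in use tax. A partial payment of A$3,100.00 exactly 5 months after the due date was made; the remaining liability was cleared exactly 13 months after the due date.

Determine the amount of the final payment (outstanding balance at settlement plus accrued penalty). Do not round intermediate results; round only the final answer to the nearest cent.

Monthly rate = 17.4% ÷ 12 = 1.45%
Balance at month 5: A$8,750.0000 × (1 + 0.0145)^5 = A$9,403.0406…
After A$3,100.00 payment: A$9,403.0406… − A$3,100.00 = A$6,303.0406…
Balance at month 13: A$6,303.0406… × (1 + 0.0145)^8 = A$7,072.3951…
Penalty: 13 × 0.5% × A$8,750.00 = A$568.75
Final settlement = outstanding balance + penalty = A$7,072.3951… + A$568.75 = A$7,641.15

A$7,641.15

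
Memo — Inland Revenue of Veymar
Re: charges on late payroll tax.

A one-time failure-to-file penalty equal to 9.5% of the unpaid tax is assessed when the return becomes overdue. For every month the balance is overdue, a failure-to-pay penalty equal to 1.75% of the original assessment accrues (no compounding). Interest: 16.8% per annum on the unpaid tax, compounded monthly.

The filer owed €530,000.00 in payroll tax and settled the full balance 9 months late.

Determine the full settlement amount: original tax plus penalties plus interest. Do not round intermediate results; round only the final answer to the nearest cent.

Failure-to-file penalty: 9.5% × €530,000.00 = €50,350.00
Failure-to-pay penalty = 1.75% × €530,000.00 × 9 mo = €83,475.00
Interest (16.8%/yr ÷ 12 = 1.4%/month): €530,000.00 × ((1 + 0.014)^9 − 1) = €70,644.4446…
Total = €530,000.00 + €133,825.0000 + €70,644.4446… = €734,469.44

€734,469.44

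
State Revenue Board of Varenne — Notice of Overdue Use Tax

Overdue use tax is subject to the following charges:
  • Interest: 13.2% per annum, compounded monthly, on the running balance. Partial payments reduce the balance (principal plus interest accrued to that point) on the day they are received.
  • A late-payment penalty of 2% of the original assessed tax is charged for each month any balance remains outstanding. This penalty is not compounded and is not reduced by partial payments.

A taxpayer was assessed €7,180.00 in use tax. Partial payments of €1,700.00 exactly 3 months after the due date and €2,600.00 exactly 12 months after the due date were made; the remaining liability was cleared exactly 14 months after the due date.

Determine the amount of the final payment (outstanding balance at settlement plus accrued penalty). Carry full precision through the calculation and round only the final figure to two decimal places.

Monthly rate = 13.2% ÷ 12 = 1.1%
Balance at month 3: €7,180.0000 × (1 + 0.011)^3 = €7,419.5559…
After €1,700.00 payment: €7,419.5559… − €1,700.00 = €5,719.5559…
Balance at month 12: €5,719.5559… × (1 + 0.011)^9 = €6,311.3565…
After €2,600.00 payment: €6,311.3565… − €2,600.00 = €3,711.3565…
Balance at month 14: €3,711.3565… × (1 + 0.011)^2 = €3,793.4554…
Penalty: 14 × 2% × €7,180.00 = €2,010.40
Final settlement = outstanding balance + penalty = €3,793.4554… + €2,010.40 = €5,803.86

€5,803.86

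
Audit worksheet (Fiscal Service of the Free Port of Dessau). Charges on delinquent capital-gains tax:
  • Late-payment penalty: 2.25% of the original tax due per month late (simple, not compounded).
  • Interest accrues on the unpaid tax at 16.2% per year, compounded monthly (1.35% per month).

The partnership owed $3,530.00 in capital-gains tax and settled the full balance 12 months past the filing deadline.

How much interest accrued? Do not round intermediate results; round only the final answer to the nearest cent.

$616.29

Interest: $3,530.00 × ((1 + 0.0135)^12 − 1) = $3,530.00 × 0.1745866… = $616.2906…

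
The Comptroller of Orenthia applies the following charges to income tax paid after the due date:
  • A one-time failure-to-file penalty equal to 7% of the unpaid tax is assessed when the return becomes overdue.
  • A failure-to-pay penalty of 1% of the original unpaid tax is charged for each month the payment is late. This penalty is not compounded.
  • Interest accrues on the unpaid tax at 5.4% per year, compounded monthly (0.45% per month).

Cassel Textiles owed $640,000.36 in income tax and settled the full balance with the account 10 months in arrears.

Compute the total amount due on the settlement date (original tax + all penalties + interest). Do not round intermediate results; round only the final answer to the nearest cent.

Failure-to-file penalty: 7% × $640,000.36 = $44,800.03…
Failure-to-pay penalty = 1% × $640,000.36 × 10 mo = $64,000.04…
Interest: $640,000.36 × ((1 + 0.0045)^10 − 1) = $640,000.36 × 0.0459223… = $29,390.2703…
Total = $640,000.36 + $108,800.0612 + $29,390.2703… = $778,190.69

$778,190.69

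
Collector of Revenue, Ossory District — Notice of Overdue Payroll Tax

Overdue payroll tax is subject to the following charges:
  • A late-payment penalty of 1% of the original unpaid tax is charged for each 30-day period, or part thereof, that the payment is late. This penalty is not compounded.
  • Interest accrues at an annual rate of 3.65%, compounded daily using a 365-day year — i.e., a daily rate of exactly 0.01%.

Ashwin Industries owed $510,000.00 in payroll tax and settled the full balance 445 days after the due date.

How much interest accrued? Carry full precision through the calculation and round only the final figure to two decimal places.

$23,206.35

Interest: $510,000.00 × ((1 + 0.0001)^445 − 1) = $510,000.00 × 0.04550265… = $23,206.3518…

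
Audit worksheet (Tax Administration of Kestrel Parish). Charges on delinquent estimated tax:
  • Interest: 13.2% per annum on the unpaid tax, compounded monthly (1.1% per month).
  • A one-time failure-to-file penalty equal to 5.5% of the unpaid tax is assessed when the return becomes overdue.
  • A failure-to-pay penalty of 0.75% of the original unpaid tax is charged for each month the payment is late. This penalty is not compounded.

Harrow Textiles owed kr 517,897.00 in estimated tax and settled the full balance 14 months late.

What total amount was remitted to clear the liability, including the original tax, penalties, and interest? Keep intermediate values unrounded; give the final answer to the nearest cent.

kr 686,477.89

Failure-to-file penalty: 5.5% × kr 517,897.00 = kr 28,484.34…
Failure-to-pay penalty: 14 × 0.75% × kr 517,897.00 = kr 54,379.19…
Interest: kr 517,897.00 × ((1 + 0.011)^14 − 1) = kr 517,897.00 × 0.1655105… = kr 85,717.3746…
Total = kr 517,897.00 + kr 82,863.5200 + kr 85,717.3746… = kr 686,477.89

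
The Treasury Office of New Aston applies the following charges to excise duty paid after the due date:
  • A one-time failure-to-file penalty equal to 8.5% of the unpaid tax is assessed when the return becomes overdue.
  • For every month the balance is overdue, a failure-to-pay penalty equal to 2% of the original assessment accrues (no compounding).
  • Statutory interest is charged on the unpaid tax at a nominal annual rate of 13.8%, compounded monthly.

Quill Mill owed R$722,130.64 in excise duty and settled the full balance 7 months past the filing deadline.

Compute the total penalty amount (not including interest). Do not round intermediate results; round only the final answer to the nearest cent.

R$162,479.39

Failure-to-file penalty: 8.5% × R$722,130.64 = R$61,381.10…
Failure-to-pay penalty: 7 × 2% × R$722,130.64 = R$101,098.29…
Total penalty = R$61,381.10… + R$101,098.29… = R$162,479.39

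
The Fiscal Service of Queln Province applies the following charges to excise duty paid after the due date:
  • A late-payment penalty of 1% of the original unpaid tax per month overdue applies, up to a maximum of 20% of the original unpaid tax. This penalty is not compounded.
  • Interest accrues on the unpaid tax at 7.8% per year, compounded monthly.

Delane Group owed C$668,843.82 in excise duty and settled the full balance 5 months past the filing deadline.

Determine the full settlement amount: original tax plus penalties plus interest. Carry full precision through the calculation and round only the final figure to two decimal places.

Penalty: 5 × 1% × C$668,843.82 = C$33,442.19… (below the 20% cap of C$133,768.76…)
Interest (7.8%/yr ÷ 12 = 0.65%/month): C$668,843.82 × ((1 + 0.0065)^5 − 1) = C$22,021.8535…
Total = C$668,843.82 + C$33,442.1910 + C$22,021.8535… = C$724,307.86

C$724,307.86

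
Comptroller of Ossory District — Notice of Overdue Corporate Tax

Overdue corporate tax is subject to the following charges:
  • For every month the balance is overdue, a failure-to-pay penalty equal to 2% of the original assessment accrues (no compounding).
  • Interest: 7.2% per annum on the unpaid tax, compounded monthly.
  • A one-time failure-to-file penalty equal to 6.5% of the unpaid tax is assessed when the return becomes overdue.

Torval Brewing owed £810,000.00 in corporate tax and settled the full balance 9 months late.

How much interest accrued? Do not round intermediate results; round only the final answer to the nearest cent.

£44,804.59

Interest (7.2%/yr ÷ 12 = 0.6%/month): £810,000.00 × ((1 + 0.006)^9 − 1) = £44,804.5897…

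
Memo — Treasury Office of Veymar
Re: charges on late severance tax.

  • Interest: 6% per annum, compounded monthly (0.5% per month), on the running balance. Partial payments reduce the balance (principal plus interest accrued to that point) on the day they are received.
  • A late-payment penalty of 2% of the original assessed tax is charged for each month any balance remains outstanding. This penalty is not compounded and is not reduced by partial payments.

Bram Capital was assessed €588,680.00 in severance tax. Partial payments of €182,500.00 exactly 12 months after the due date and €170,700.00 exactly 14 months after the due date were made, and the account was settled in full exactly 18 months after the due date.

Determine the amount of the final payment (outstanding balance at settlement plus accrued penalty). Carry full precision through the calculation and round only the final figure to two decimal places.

€493,715.30

Balance at month 12: €588,680.0000 × (1 + 0.005)^12 = €624,988.4943…
After €182,500.00 payment: €624,988.4943… − €182,500.00 = €442,488.4943…
Balance at month 14: €442,488.4943… × (1 + 0.005)^2 = €446,924.4414…
After €170,700.00 payment: €446,924.4414… − €170,700.00 = €276,224.4414…
Balance at month 18: €276,224.4414… × (1 + 0.005)^4 = €281,790.5022…
Penalty: 18 × 2% × €588,680.00 = €211,924.80
Final settlement = outstanding balance + penalty = €281,790.5022… + €211,924.80 = €493,715.30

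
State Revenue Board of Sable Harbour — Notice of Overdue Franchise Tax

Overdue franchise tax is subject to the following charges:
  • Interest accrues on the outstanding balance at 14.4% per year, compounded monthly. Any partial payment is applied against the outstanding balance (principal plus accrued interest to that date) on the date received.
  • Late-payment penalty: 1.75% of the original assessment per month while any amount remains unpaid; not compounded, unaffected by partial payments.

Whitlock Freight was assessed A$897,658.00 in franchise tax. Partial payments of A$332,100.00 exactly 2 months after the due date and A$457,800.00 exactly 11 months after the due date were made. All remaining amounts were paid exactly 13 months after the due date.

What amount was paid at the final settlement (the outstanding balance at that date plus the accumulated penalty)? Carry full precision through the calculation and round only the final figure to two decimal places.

Monthly rate = 14.4% ÷ 12 = 1.2%
Balance at month 2: A$897,658.0000 × (1 + 0.012)^2 = A$919,331.0548…
After A$332,100.00 payment: A$919,331.0548… − A$332,100.00 = A$587,231.0548…
Balance at month 11: A$587,231.0548… × (1 + 0.012)^9 = A$653,783.0051…
After A$457,800.00 payment: A$653,783.0051… − A$457,800.00 = A$195,983.0051…
Balance at month 13: A$195,983.0051… × (1 + 0.012)^2 = A$200,714.8187…
Penalty: 13 × 1.75% × A$897,658.00 = A$204,217.20…
Final settlement = outstanding balance + penalty = A$200,714.8187… + A$204,217.20… = A$404,932.01

A$404,932.01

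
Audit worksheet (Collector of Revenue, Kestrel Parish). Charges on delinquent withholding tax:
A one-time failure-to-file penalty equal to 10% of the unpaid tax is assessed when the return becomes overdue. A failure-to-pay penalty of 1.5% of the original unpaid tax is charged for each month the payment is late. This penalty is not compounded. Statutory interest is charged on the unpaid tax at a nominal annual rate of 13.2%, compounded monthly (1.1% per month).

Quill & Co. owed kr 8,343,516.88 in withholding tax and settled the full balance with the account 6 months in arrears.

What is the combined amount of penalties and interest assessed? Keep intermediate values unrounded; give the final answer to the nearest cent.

kr 2,151,307.75

Failure-to-file penalty: 10% × kr 8,343,516.88 = kr 834,351.69…
Failure-to-pay penalty = 1.5% × kr 8,343,516.88 × 6 mo = kr 750,916.52…
Interest: kr 8,343,516.88 × ((1 + 0.011)^6 − 1) = kr 8,343,516.88 × 0.0678418… = kr 566,039.5421…
Penalties + interest = kr 1,585,268.2072 + kr 566,039.5421… = kr 2,151,307.75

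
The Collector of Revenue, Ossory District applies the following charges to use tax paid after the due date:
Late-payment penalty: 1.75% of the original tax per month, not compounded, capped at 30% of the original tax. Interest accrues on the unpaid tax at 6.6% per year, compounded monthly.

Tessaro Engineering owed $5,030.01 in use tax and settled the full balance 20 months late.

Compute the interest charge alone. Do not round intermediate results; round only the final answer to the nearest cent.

$583.19

Interest (6.6%/yr ÷ 12 = 0.55%/month): $5,030.01 × ((1 + 0.0055)^20 − 1) = $583.1878…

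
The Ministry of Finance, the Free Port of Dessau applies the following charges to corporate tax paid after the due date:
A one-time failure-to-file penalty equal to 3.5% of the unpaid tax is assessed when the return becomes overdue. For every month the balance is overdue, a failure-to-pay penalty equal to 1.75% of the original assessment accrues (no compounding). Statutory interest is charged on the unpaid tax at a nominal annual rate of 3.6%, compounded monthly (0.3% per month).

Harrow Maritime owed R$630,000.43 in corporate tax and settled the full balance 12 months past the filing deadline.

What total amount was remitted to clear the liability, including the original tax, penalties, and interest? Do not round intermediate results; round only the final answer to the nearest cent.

R$807,408.54

Failure-to-file penalty: 3.5% × R$630,000.43 = R$22,050.02…
Failure-to-pay penalty: 12 × 1.75% × R$630,000.43 = R$132,300.09…
Interest: R$630,000.43 × ((1 + 0.003)^12 − 1) = R$630,000.43 × 0.0366000… = R$23,058.0033…
Total = R$630,000.43 + R$154,350.1054… + R$23,058.0033… = R$807,408.54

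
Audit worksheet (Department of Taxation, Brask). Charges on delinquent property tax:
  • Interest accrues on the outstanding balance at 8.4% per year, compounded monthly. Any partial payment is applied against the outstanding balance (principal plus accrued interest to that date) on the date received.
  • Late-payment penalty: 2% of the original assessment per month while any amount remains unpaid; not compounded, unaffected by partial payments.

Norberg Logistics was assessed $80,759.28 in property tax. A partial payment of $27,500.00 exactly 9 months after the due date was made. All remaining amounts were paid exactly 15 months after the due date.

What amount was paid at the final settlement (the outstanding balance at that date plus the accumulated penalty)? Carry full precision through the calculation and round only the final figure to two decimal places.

Monthly rate = 8.4% ÷ 12 = 0.7%
Balance at month 9: $80,759.2800 × (1 + 0.007)^9 = $85,991.9254…
After $27,500.00 payment: $85,991.9254… − $27,500.00 = $58,491.9254…
Balance at month 15: $58,491.9254… × (1 + 0.007)^6 = $60,991.9813…
Penalty: 15 × 2% × $80,759.28 = $24,227.78…
Final settlement = outstanding balance + penalty = $60,991.9813… + $24,227.78… = $85,219.77

$85,219.77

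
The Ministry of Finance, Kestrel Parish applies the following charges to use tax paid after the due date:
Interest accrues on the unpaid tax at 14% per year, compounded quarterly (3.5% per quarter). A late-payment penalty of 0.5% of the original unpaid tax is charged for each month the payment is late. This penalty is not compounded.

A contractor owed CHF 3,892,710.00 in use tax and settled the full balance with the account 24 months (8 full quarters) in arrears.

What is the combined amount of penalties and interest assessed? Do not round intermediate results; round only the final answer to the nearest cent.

Late-payment penalty: 24 × 0.5% × CHF 3,892,710.00 = CHF 467,125.20
Interest: CHF 3,892,710.00 × ((1 + 0.035)^8 − 1) = CHF 3,892,710.00 × 0.3168090… = CHF 1,233,245.7063…
Penalties + interest = CHF 467,125.2000 + CHF 1,233,245.7063… = CHF 1,700,370.91

CHF 1,700,370.91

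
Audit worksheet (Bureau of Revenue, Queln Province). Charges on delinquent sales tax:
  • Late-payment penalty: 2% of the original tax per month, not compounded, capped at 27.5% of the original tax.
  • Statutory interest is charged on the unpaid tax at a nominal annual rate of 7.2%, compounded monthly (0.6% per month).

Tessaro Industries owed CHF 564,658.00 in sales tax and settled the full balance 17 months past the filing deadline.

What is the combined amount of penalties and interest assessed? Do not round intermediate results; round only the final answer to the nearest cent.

Penalty (uncapped): 17 × 2% × CHF 564,658.00 = CHF 191,983.72; cap = 27.5% × CHF 564,658.00 = CHF 155,280.95 → penalty = CHF 155,280.95
Interest: CHF 564,658.00 × ((1 + 0.006)^17 − 1) = CHF 564,658.00 × 0.1070460… = CHF 60,444.3877…
Penalties + interest = CHF 155,280.9500 + CHF 60,444.3877… = CHF 215,725.34

CHF 215,725.34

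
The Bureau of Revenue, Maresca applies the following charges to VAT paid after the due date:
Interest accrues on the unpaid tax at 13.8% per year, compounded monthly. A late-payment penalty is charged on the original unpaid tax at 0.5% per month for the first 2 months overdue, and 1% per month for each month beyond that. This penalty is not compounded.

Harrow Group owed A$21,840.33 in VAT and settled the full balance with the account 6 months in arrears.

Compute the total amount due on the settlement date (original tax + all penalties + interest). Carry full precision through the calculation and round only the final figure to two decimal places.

A$24,483.33

Penalty, months 1–2: 2 × 0.5% × A$21,840.33 = A$218.40…
Penalty, months 3–6: 4 × 1% × A$21,840.33 = A$873.61…
Interest (13.8%/yr ÷ 12 = 1.15%/month): A$21,840.33 × ((1 + 0.0115)^6 − 1) = A$1,550.9786…
Total = A$21,840.33 + A$1,092.0165 + A$1,550.9786… = A$24,483.33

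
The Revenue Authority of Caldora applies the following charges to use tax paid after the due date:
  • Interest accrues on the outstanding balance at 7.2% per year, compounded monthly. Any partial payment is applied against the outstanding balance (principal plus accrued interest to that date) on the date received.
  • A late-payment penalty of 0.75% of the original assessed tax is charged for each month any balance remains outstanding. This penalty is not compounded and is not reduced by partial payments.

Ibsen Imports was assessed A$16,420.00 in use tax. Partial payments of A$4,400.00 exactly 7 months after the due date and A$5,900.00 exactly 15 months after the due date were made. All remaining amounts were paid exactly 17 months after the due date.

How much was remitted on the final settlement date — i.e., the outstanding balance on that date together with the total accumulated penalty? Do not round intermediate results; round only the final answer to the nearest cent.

Monthly rate = 7.2% ÷ 12 = 0.6%
Balance at month 7: A$16,420.0000 × (1 + 0.006)^7 = A$17,122.1784…
After A$4,400.00 payment: A$17,122.1784… − A$4,400.00 = A$12,722.1784…
Balance at month 15: A$12,722.1784… × (1 + 0.006)^8 = A$13,345.8220…
After A$5,900.00 payment: A$13,345.8220… − A$5,900.00 = A$7,445.8220…
Balance at month 17: A$7,445.8220… × (1 + 0.006)^2 = A$7,535.4399…
Penalty: 17 × 0.75% × A$16,420.00 = A$2,093.55
Final settlement = outstanding balance + penalty = A$7,535.4399… + A$2,093.55 = A$9,628.99

A$9,628.99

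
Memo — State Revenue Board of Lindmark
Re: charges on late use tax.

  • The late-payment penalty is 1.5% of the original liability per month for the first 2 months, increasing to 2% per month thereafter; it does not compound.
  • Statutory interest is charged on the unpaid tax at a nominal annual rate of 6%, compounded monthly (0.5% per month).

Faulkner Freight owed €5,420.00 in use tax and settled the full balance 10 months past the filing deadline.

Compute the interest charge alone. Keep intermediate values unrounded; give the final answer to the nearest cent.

Interest: €5,420.00 × ((1 + 0.005)^10 − 1) = €5,420.00 × 0.0511401… = €277.1795…

€277.18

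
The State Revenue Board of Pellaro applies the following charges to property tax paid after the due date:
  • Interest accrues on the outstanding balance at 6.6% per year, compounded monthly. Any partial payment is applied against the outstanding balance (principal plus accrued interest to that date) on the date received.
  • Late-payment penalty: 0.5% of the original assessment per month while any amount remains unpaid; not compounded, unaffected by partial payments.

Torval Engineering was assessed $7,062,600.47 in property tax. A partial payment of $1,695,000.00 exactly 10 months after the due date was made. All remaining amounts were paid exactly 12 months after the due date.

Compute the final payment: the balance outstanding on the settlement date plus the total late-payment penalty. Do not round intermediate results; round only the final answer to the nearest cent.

$6,253,154.07

Monthly rate = 6.6% ÷ 12 = 0.55%
Balance at month 10: $7,062,600.4700 × (1 + 0.0055)^10 = $7,460,799.8317…
After $1,695,000.00 payment: $7,460,799.8317… − $1,695,000.00 = $5,765,799.8317…
Balance at month 12: $5,765,799.8317… × (1 + 0.0055)^2 = $5,829,398.0453…
Penalty: 12 × 0.5% × $7,062,600.47 = $423,756.03…
Final settlement = outstanding balance + penalty = $5,829,398.0453… + $423,756.03… = $6,253,154.07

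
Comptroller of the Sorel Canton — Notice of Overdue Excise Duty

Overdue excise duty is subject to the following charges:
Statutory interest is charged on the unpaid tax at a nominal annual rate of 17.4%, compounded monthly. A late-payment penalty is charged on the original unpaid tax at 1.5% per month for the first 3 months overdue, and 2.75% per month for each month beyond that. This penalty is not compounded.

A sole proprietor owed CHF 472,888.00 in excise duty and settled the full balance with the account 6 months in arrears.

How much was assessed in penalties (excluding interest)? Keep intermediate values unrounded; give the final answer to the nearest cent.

CHF 60,293.22

Penalty, months 1–3: 3 × 1.5% × CHF 472,888.00 = CHF 21,279.96
Penalty, months 4–6: 3 × 2.75% × CHF 472,888.00 = CHF 39,013.26
Total penalty = CHF 21,279.96 + CHF 39,013.26 = CHF 60,293.22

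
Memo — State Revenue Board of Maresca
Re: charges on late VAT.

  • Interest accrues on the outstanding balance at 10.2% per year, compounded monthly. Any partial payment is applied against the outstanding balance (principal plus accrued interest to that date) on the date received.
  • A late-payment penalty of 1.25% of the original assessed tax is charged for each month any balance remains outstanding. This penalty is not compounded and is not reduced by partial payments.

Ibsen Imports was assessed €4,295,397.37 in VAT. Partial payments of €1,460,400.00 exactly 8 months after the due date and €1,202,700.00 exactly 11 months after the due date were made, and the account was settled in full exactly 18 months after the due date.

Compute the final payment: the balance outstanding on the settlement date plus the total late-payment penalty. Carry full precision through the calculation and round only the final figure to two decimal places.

Monthly rate = 10.2% ÷ 12 = 0.85%
Balance at month 8: €4,295,397.3700 × (1 + 0.0085)^8 = €4,596,323.2833…
After €1,460,400.00 payment: €4,596,323.2833… − €1,460,400.00 = €3,135,923.2833…
Balance at month 11: €3,135,923.2833… × (1 + 0.0085)^3 = €3,216,570.9643…
After €1,202,700.00 payment: €3,216,570.9643… − €1,202,700.00 = €2,013,870.9643…
Balance at month 18: €2,013,870.9643… × (1 + 0.0085)^7 = €2,136,795.4891…
Penalty: 18 × 1.25% × €4,295,397.37 = €966,464.41…
Final settlement = outstanding balance + penalty = €2,136,795.4891… + €966,464.41… = €3,103,259.90

€3,103,259.90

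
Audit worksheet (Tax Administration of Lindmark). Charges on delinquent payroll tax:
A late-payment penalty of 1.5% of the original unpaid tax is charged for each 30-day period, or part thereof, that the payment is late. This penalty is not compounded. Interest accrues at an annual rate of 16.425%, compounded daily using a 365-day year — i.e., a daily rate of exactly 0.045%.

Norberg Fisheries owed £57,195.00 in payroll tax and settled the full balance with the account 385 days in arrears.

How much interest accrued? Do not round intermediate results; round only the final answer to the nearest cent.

Interest: £57,195.00 × ((1 + 0.00045)^385 − 1) = £57,195.00 × 0.18911702… = £10,816.5479…

£10,816.55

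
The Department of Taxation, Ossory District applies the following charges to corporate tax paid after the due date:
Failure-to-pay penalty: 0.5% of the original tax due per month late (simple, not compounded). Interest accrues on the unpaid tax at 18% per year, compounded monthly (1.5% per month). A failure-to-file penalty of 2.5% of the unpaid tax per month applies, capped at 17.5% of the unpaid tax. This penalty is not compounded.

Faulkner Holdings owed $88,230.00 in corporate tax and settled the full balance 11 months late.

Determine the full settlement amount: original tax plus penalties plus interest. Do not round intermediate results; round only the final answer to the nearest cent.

$124,223.33

Failure-to-file: 11 × 2.5% × $88,230.00 = $24,263.25, capped at 17.5% × $88,230.00 = $15,440.25
Failure-to-pay penalty = 0.5% × $88,230.00 × 11 mo = $4,852.65
Interest: $88,230.00 × ((1 + 0.015)^11 − 1) = $88,230.00 × 0.1779489… = $15,700.4347…
Total = $88,230.00 + $20,292.9000 + $15,700.4347… = $124,223.33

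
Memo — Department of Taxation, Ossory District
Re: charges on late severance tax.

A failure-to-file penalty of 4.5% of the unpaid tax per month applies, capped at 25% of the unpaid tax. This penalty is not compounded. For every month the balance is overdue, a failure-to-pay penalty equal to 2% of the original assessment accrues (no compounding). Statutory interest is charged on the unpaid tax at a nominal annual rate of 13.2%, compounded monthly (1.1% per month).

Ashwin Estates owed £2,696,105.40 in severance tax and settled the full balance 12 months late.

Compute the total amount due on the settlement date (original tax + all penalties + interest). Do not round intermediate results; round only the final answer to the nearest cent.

£4,395,423.42

Failure-to-file: 12 × 4.5% × £2,696,105.40 = £1,455,896.92…, capped at 25% × £2,696,105.40 = £674,026.35
Failure-to-pay penalty: 12 × 2% × £2,696,105.40 = £647,065.30…
Interest: £2,696,105.40 × ((1 + 0.011)^12 − 1) = £2,696,105.40 × 0.1402862… = £378,226.3719…
Total = £2,696,105.40 + £1,321,091.6460 + £378,226.3719… = £4,395,423.42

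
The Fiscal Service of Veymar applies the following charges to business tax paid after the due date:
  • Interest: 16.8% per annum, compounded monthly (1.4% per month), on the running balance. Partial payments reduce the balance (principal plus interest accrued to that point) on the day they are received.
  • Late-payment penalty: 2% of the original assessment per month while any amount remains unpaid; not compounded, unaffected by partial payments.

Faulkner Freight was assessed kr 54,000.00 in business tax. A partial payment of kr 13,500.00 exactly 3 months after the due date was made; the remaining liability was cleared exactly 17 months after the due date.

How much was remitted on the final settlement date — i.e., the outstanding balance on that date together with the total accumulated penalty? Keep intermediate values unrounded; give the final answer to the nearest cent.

Balance at month 3: kr 54,000.0000 × (1 + 0.014)^3 = kr 56,299.9002…
After kr 13,500.00 payment: kr 56,299.9002… − kr 13,500.00 = kr 42,799.9002…
Balance at month 17: kr 42,799.9002… × (1 + 0.014)^14 = kr 51,996.5018…
Penalty: 17 × 2% × kr 54,000.00 = kr 18,360.00
Final settlement = outstanding balance + penalty = kr 51,996.5018… + kr 18,360.00 = kr 70,356.50

kr 70,356.50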